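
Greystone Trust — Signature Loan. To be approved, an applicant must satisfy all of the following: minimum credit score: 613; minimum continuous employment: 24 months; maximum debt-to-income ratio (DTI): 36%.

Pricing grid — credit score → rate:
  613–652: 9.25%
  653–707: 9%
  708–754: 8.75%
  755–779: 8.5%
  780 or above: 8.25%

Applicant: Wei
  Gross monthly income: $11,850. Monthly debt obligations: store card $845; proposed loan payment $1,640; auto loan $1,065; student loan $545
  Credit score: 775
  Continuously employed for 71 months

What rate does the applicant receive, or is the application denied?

Approved at 8.5%

Credit score 775 ≥ 613 (meets minimum)
Total monthly debts = (845 + 1,640 + 1,065 + 545) = 4,095. DTI = 4,095/11,850 = 34.6% ≤ 36%
Employment 71 ≥ 24 months
All requirements met. Score 775 falls in the 755–779 tier → 8.5%.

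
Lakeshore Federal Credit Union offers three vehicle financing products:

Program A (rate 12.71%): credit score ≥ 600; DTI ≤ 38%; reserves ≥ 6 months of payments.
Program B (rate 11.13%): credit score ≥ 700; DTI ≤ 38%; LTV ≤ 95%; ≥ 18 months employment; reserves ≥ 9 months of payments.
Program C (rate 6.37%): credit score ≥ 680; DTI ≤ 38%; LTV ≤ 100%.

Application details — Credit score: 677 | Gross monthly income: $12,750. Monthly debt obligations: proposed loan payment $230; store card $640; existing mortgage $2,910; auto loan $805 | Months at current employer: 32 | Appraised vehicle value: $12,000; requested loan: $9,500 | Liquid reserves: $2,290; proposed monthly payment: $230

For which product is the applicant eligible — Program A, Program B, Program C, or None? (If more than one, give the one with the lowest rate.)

Total debts = (230 + 640 + 2,910 + 805) = 4,585; DTI = 4,585/12,750 = 36%.
LTV = 9,500/12,000 = 79.2%.
Reserves = 2,290/230 = 10.0 months.
Program A: score 677 ≥ 600; DTI 36% ≤ 38%; reserves 10.0 ≥ 6 mo → qualifies.
Program B: score 677 < 700; DTI 36% ≤ 38%; LTV 79.2% ≤ 95%; employment 32 ≥ 18 mo; reserves 10.0 ≥ 9 mo → does not qualify.
Program C: score 677 < 680; DTI 36% ≤ 38%; LTV 79.2% ≤ 100% → does not qualify.

Program A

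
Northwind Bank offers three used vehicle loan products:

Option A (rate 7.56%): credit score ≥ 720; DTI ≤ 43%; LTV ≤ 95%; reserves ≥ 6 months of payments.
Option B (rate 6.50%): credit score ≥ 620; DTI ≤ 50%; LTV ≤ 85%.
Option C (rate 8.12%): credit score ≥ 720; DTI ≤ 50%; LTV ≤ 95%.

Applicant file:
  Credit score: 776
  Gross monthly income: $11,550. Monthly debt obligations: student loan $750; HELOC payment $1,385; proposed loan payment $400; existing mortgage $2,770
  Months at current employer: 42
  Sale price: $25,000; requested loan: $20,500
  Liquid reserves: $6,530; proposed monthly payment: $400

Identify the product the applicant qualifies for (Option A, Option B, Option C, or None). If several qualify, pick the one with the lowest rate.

Option B

Total debts = (750 + 1,385 + 400 + 2,770) = 5,305; DTI = 5,305/11,550 = 45.9%.
LTV = 20,500/25,000 = 82%.
Reserves = 6,530/400 = 16.3 months.
Option A: score 776 ≥ 720; DTI 45.9% > 43%; LTV 82% ≤ 95%; reserves 16.3 ≥ 6 mo → does not qualify.
Option B: score 776 ≥ 620; DTI 45.9% ≤ 50%; LTV 82% ≤ 85% → qualifies.
Option C: score 776 ≥ 720; DTI 45.9% ≤ 50%; LTV 82% ≤ 95% → qualifies.
Qualifying: Option B, Option C. Lowest rate is 6.50% → Option B.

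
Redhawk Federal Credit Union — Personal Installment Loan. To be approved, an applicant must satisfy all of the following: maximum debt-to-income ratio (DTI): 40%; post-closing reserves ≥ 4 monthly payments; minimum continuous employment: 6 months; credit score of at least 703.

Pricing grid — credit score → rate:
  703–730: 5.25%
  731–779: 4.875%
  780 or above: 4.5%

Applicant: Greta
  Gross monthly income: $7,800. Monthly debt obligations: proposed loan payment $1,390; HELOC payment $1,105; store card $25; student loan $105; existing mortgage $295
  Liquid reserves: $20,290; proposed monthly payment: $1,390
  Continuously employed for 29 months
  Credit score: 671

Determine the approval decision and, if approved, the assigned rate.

Denied

Credit score 671 < 703 (below minimum)
Employment 29 ≥ 6 months
Reserves = 20,290/1,390 = 14.6 months ≥ 4
Total monthly debts = (1,390 + 1,105 + 25 + 105 + 295) = 2,920. Debt-to-income = 2,920/7,800 = 37.4% — meets 40% limit
Not all requirements met → denied.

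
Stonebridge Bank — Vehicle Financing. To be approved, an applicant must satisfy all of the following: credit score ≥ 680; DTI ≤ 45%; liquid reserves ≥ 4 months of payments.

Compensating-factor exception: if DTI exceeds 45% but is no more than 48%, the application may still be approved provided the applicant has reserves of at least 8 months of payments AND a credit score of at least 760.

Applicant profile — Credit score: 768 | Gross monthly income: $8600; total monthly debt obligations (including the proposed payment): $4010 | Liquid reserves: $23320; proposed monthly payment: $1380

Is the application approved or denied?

Approved

Credit score 768 ≥ 680 (meets base)
DTI: 4,010 ÷ 8,600 = 46.6%, over the 45% base limit.
Reserves: 23,320 ÷ 1,380 = 16.9 months (meets 4-month minimum)
46.6% falls in the override range (45%–48%), so the compensating-factor test applies.
Reserves 16.9 ≥ 8 months; credit score 768 ≥ 760.
Both override conditions satisfied; DTI exception granted.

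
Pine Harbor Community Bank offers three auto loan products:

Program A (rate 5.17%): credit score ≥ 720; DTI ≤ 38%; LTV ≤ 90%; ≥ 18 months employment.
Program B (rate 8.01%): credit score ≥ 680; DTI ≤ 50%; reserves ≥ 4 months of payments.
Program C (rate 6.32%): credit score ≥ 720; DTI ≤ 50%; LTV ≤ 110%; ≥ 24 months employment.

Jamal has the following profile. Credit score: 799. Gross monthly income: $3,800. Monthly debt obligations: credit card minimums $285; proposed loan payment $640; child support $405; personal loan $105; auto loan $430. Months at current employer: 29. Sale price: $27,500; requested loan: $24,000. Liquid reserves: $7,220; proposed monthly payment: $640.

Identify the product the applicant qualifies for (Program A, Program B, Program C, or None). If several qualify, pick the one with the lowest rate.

Total debts = (285 + 640 + 405 + 105 + 430) = 1,865; DTI = 1,865/3,800 = 49.1%.
LTV = 24,000/27,500 = 87.3%.
Reserves = 7,220/640 = 11.3 months.
Program A: score 799 ≥ 720; DTI 49.1% > 38%; LTV 87.3% ≤ 90%; employment 29 ≥ 18 mo → does not qualify.
Program B: score 799 ≥ 680; DTI 49.1% ≤ 50%; reserves 11.3 ≥ 4 mo → qualifies.
Program C: score 799 ≥ 720; DTI 49.1% ≤ 50%; LTV 87.3% ≤ 110%; employment 29 ≥ 24 mo → qualifies.
Qualifying: Program B, Program C. Lowest rate is 6.32% → Program C.

Program C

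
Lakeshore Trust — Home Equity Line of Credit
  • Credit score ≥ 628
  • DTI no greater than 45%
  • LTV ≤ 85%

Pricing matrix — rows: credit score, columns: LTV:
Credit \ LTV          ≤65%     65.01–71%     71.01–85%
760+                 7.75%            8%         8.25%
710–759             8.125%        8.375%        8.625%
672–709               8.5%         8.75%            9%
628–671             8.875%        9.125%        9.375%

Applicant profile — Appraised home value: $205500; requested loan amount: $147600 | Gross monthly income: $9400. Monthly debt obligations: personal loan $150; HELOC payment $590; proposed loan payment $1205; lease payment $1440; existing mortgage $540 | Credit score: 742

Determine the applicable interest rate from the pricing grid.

8.625%

Credit score 742 ≥ 628; Total monthly debts = (150 + 590 + 1,205 + 1,440 + 540) = 3,925. DTI: 3,925 ÷ 9,400 = 41.8%, within the 45% cap
LTV = 147,600/205,500 = 71.8% ≤ 85%
Score 742 is in the 710–759 band; LTV 71.8% is in the 71.01–85% band → 8.625%.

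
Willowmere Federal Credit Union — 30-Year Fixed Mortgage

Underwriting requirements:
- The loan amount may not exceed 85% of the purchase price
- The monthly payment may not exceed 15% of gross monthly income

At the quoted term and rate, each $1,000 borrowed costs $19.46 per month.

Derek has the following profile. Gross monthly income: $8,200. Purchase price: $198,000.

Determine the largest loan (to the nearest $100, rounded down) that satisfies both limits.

Payment cap: 15% × $8,200 = $1,230/month.
At $19.46 per $1,000, that supports 1,230/19.46 × 1,000 ≈ $63,206 → $63,200.
LTV cap: 85% × $198,000 = $168,300 → $168,300.
Binding constraint: payment-to-income.

$63,200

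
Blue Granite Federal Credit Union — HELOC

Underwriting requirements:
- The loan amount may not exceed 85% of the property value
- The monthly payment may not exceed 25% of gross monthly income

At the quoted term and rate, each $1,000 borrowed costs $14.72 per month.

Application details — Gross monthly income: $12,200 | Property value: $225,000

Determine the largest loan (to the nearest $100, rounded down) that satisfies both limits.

Payment cap: 25% × $12,200 = $3,050/month.
At $14.72 per $1,000, that supports 3,050/14.72 × 1,000 ≈ $207,201 → $207,200.
LTV cap: 85% × $225,000 = $191,250 → $191,200.
Binding constraint: loan-to-value.

$191,200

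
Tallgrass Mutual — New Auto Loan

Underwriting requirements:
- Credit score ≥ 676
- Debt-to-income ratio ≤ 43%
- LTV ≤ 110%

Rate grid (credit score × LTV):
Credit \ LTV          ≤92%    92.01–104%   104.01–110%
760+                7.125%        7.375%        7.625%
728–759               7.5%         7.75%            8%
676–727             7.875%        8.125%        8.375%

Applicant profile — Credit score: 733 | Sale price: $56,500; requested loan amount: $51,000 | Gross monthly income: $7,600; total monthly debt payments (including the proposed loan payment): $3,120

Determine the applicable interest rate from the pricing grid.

7.5%

Credit score 733 ≥ 676; DTI: 3,120 ÷ 7,600 = 41.1%, within the 43% cap
Loan-to-value = 51,000/56,500 = 90.3% — pass (110% max)
Credit 733 → row 728–759; LTV 90.3% → column ≤92%. Grid cell → 7.5%.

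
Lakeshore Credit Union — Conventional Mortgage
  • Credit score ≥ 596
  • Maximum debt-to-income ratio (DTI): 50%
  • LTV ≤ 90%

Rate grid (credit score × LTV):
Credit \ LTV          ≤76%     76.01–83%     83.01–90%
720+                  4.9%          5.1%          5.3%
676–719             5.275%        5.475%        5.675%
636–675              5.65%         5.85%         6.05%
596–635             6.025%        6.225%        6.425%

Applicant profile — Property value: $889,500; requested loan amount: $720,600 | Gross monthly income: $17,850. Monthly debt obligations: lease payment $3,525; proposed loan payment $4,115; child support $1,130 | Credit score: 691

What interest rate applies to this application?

Credit score 691 ≥ 596; Total monthly debts = (3,525 + 4,115 + 1,130) = 8,770. Debt-to-income = 8,770/17,850 = 49.1% — meets 50% limit
LTV: 720,600 ÷ 889,500 = 81%, within 90% cap
Row: 691 falls in 676–719. Column: 81% falls in 76.01–83%. Rate = 5.475%.

5.475%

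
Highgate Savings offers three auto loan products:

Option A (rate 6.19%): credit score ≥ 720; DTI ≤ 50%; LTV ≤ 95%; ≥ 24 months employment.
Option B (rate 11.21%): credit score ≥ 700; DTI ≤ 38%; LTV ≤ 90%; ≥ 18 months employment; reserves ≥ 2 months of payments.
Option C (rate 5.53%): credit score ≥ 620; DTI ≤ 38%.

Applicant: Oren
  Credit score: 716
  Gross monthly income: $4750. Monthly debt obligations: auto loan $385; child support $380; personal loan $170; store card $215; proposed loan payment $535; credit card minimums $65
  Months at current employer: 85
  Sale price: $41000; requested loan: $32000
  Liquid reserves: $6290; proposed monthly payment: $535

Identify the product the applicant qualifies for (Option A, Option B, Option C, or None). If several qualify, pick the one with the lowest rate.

Option C

Total debts = (385 + 380 + 170 + 215 + 535 + 65) = 1,750; DTI = 1,750/4,750 = 36.8%.
LTV = 32,000/41,000 = 78%.
Reserves = 6,290/535 = 11.8 months.
Option A: score 716 < 720; DTI 36.8% ≤ 50%; LTV 78% ≤ 95%; employment 85 ≥ 24 mo → does not qualify.
Option B: score 716 ≥ 700; DTI 36.8% ≤ 38%; LTV 78% ≤ 90%; employment 85 ≥ 18 mo; reserves 11.8 ≥ 2 mo → qualifies.
Option C: score 716 ≥ 620; DTI 36.8% ≤ 38% → qualifies.
Qualifying: Option B, Option C. Lowest rate is 5.53% → Option C.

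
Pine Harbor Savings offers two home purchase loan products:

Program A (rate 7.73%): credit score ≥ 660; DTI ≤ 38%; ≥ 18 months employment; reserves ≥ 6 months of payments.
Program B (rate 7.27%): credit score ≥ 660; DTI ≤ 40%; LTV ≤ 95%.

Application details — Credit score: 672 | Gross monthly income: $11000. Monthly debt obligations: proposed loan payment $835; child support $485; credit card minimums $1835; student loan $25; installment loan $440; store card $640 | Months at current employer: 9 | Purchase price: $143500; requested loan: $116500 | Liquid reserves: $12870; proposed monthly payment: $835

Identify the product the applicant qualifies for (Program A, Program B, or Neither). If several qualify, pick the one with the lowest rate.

Program B

Total debts = (835 + 485 + 1,835 + 25 + 440 + 640) = 4,260; DTI = 4,260/11,000 = 38.7%.
LTV = 116,500/143,500 = 81.2%.
Reserves = 12,870/835 = 15.4 months.
Program A: score 672 ≥ 660; DTI 38.7% > 38%; employment 9 < 18 mo; reserves 15.4 ≥ 6 mo → does not qualify.
Program B: score 672 ≥ 660; DTI 38.7% ≤ 40%; LTV 81.2% ≤ 95% → qualifies.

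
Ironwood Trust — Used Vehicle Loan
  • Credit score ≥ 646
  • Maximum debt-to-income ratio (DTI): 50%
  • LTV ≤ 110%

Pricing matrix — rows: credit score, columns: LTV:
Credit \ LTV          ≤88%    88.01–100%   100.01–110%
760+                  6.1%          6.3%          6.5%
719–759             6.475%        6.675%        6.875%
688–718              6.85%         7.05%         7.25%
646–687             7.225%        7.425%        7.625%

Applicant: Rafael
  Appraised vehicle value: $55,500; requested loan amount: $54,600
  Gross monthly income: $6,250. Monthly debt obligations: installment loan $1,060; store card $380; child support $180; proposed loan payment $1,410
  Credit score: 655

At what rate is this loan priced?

Credit score 655 ≥ 646; Total monthly debts = (1,060 + 380 + 180 + 1,410) = 3,030. DTI = 3,030/6,250 = 48.5% ≤ 50%
LTV = 54,600/55,500 = 98.4% ≤ 110%
Score 655 is in the 646–687 band; LTV 98.4% is in the 88.01–100% band → 7.425%.

7.425%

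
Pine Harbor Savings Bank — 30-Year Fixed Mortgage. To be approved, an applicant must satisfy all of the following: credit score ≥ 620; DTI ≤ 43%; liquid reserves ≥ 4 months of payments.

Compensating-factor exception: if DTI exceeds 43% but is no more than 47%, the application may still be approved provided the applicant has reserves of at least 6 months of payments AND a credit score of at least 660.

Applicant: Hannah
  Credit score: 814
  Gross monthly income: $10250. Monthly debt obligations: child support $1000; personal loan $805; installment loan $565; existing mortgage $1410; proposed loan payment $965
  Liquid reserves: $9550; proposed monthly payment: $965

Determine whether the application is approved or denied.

Approved

Credit score 814 ≥ 620 (meets base)
Total debts = (1,000 + 805 + 565 + 1,410 + 965) = 4,745. DTI = 4,745/10,250 = 46.3% > 43% — standard DTI limit exceeded.
Reserves = 9,550/965 = 9.9 months ≥ 4
DTI 46.3% is within the 43%–47% exception band; checking compensating factors.
Reserves 9.9 ≥ 6 months; credit score 814 ≥ 660.
Both override conditions satisfied; DTI exception granted.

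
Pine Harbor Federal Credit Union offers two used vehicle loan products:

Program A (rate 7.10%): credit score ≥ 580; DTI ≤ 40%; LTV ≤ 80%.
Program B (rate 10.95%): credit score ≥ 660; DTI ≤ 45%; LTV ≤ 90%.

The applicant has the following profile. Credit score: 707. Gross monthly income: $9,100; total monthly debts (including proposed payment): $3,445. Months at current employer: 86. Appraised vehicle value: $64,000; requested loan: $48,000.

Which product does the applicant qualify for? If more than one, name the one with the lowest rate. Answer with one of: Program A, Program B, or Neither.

Program A

DTI = 3,445/9,100 = 37.9%.
LTV = 48,000/64,000 = 75%.
Program A: score 707 ≥ 580; DTI 37.9% ≤ 40%; LTV 75% ≤ 80% → qualifies.
Program B: score 707 ≥ 660; DTI 37.9% ≤ 45%; LTV 75% ≤ 90% → qualifies.
Qualifying: Program A, Program B. Lowest rate is 7.10% → Program A.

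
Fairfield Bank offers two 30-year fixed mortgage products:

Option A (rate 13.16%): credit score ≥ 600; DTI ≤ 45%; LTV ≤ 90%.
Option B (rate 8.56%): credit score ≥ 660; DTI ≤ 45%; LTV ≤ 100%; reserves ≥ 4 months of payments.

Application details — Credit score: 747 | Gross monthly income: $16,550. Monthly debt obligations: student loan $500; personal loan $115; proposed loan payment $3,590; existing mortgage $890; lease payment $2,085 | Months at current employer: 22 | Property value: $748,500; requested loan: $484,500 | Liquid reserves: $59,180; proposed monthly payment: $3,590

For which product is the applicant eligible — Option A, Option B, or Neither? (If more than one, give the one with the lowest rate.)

Total debts = (500 + 115 + 3,590 + 890 + 2,085) = 7,180; DTI = 7,180/16,550 = 43.4%.
LTV = 484,500/748,500 = 64.7%.
Reserves = 59,180/3,590 = 16.5 months.
Option A: score 747 ≥ 600; DTI 43.4% ≤ 45%; LTV 64.7% ≤ 90% → qualifies.
Option B: score 747 ≥ 660; DTI 43.4% ≤ 45%; LTV 64.7% ≤ 100%; reserves 16.5 ≥ 4 mo → qualifies.
Qualifying: Option A, Option B. Lowest rate is 8.56% → Option B.

Option B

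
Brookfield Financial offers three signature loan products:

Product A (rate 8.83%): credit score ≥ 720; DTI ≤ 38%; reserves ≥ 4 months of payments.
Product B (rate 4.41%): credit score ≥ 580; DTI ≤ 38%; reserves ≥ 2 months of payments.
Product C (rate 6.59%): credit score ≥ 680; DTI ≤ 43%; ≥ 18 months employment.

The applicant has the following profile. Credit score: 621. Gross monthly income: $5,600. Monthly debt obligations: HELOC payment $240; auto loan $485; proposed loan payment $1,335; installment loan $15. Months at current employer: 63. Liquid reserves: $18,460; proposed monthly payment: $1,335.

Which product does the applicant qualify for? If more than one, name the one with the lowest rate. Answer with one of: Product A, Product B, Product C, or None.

Product B

Total debts = (240 + 485 + 1,335 + 15) = 2,075; DTI = 2,075/5,600 = 37.1%.
Reserves = 18,460/1,335 = 13.8 months.
Product A: score 621 < 720; DTI 37.1% ≤ 38%; reserves 13.8 ≥ 4 mo → does not qualify.
Product B: score 621 ≥ 580; DTI 37.1% ≤ 38%; reserves 13.8 ≥ 2 mo → qualifies.
Product C: score 621 < 680; DTI 37.1% ≤ 43%; employment 63 ≥ 18 mo → does not qualify.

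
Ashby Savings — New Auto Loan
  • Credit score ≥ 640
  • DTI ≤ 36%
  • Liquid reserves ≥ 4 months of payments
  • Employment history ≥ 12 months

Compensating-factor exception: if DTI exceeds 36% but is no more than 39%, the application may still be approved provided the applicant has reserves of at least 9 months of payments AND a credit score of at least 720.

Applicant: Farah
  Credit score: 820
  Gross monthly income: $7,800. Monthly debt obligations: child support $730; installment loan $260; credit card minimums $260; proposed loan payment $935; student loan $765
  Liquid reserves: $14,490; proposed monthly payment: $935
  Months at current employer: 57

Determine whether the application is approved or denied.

Credit score 820 ≥ 640 (meets base)
Total debts = (730 + 260 + 260 + 935 + 765) = 2,950. DTI: 2,950 ÷ 7,800 = 37.8%, over the 36% base limit.
Reserves = 14,490/935 = 15.5 months ≥ 4
Employment 57 ≥ 12 months
DTI 37.8% is within the 36%–39% exception band; checking compensating factors.
Override check — reserves: 15.5 mo (ok); score: 820 (ok).
Both override conditions satisfied; DTI exception granted.

Approved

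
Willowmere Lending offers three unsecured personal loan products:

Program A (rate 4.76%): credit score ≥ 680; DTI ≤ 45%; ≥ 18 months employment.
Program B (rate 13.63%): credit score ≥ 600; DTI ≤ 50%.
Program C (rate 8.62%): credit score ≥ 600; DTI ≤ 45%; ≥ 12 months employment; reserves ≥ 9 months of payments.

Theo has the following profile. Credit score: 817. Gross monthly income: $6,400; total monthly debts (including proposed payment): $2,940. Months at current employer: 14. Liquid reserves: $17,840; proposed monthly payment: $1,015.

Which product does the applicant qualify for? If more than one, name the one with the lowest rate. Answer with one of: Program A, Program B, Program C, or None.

Program B

DTI = 2,940/6,400 = 45.9%.
Reserves = 17,840/1,015 = 17.6 months.
Program A: score 817 ≥ 680; DTI 45.9% > 45%; employment 14 < 18 mo → does not qualify.
Program B: score 817 ≥ 600; DTI 45.9% ≤ 50% → qualifies.
Program C: score 817 ≥ 600; DTI 45.9% > 45%; employment 14 ≥ 12 mo; reserves 17.6 ≥ 9 mo → does not qualify.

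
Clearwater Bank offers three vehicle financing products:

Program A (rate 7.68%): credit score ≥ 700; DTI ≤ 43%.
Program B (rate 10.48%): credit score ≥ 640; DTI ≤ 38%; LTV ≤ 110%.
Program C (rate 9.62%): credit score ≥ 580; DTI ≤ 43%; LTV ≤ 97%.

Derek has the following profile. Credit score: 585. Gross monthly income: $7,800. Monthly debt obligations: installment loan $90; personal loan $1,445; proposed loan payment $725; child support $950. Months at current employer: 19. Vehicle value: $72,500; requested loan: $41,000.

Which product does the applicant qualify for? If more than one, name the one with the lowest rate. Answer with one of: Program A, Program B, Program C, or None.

Program C

Total debts = (90 + 1,445 + 725 + 950) = 3,210; DTI = 3,210/7,800 = 41.2%.
LTV = 41,000/72,500 = 56.6%.
Program A: score 585 < 700; DTI 41.2% ≤ 43% → does not qualify.
Program B: score 585 < 640; DTI 41.2% > 38%; LTV 56.6% ≤ 110% → does not qualify.
Program C: score 585 ≥ 580; DTI 41.2% ≤ 43%; LTV 56.6% ≤ 97% → qualifies.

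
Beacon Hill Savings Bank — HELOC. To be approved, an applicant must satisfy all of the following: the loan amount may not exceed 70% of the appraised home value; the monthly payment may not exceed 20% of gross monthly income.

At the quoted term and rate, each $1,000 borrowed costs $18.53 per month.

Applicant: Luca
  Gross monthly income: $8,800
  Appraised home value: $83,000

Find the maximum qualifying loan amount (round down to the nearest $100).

$58,100

Payment cap: 20% × $8,800 = $1,760/month.
At $18.53 per $1,000, that supports 1,760/18.53 × 1,000 ≈ $94,981 → $94,900.
LTV cap: 70% × $83,000 = $58,100 → $58,100.
Binding constraint: loan-to-value.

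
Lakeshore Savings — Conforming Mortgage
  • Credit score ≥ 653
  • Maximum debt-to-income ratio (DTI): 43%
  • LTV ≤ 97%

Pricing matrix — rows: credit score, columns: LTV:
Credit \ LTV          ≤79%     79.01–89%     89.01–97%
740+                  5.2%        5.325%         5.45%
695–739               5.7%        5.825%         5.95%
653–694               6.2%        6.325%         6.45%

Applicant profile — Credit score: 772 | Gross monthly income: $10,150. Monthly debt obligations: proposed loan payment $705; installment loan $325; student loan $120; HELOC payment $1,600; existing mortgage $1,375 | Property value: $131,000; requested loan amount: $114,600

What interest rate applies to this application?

Credit score 772 ≥ 653; Total monthly debts = (705 + 325 + 120 + 1,600 + 1,375) = 4,125. DTI: 4,125 ÷ 10,150 = 40.6%, within the 43% cap
Loan-to-value = 114,600/131,000 = 87.5% — pass (97% max)
Score 772 is in the 740+ band; LTV 87.5% is in the 79.01–89% band → 5.325%.

5.325%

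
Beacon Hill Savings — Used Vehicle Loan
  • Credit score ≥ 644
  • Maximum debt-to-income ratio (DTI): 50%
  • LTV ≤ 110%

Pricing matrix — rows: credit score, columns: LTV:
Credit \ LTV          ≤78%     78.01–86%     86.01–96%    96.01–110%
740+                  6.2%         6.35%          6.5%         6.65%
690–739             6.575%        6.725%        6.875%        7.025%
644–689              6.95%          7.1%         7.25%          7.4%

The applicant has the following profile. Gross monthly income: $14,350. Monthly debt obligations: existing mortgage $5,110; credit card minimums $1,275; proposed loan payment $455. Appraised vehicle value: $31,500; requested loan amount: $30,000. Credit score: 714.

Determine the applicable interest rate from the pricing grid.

6.875%

Credit score 714 ≥ 644; Total monthly debts = (5,110 + 1,275 + 455) = 6,840. Debt-to-income = 6,840/14,350 = 47.7% — meets 50% limit
LTV: 30,000 ÷ 31,500 = 95.2%, within 110% cap
Score 714 is in the 690–739 band; LTV 95.2% is in the 86.01–96% band → 6.875%.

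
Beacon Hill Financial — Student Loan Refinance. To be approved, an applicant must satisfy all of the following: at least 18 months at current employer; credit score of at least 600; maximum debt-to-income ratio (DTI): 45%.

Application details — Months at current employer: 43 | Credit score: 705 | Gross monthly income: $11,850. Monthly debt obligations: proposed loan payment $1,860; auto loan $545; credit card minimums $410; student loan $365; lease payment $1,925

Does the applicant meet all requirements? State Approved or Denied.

Employment 43 ≥ 18 months
Credit score 705 ≥ 600 (meets)
Total monthly debts = (1,860 + 545 + 410 + 365 + 1,925) = 5,105. DTI = 5,105/11,850 = 43.1% ≤ 45%
All criteria satisfied.

Approved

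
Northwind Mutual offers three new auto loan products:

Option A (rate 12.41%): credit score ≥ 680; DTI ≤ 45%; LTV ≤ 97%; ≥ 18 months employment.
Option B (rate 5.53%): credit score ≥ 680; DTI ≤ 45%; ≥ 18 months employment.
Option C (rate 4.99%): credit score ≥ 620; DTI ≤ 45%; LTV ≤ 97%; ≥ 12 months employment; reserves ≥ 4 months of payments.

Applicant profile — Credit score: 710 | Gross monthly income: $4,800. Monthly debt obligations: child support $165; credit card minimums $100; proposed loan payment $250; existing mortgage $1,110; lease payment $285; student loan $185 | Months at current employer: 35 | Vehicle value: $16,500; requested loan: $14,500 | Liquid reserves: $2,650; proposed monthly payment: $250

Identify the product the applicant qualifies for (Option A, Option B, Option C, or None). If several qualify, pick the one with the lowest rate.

Total debts = (165 + 100 + 250 + 1,110 + 285 + 185) = 2,095; DTI = 2,095/4,800 = 43.6%.
LTV = 14,500/16,500 = 87.9%.
Reserves = 2,650/250 = 10.6 months.
Option A: score 710 ≥ 680; DTI 43.6% ≤ 45%; LTV 87.9% ≤ 97%; employment 35 ≥ 18 mo → qualifies.
Option B: score 710 ≥ 680; DTI 43.6% ≤ 45%; employment 35 ≥ 18 mo → qualifies.
Option C: score 710 ≥ 620; DTI 43.6% ≤ 45%; LTV 87.9% ≤ 97%; employment 35 ≥ 12 mo; reserves 10.6 ≥ 4 mo → qualifies.
Qualifying: Option A, Option B, Option C. Lowest rate is 4.99% → Option C.

Option C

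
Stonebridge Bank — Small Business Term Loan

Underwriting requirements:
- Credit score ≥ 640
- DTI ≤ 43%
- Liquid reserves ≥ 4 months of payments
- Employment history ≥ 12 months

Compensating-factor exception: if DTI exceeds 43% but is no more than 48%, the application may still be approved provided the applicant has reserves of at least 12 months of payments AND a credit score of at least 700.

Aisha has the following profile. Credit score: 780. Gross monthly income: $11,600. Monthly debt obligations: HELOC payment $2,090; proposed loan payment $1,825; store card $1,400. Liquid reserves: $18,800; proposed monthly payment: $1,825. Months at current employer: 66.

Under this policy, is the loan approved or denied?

Credit score 780 ≥ 640 (meets base)
Total debts = (2,090 + 1,825 + 1,400) = 5,315. DTI = 5,315/11,600 = 45.8% > 43% — standard DTI limit exceeded.
Reserves = 18,800/1,825 = 10.3 months ≥ 4
Employment 66 ≥ 12 months
DTI 45.8% is within the 43%–48% exception band; checking compensating factors.
Override check — reserves: 10.3 mo (short of 12); score: 780 (ok).
Override conditions not both satisfied; exception does not apply.

Denied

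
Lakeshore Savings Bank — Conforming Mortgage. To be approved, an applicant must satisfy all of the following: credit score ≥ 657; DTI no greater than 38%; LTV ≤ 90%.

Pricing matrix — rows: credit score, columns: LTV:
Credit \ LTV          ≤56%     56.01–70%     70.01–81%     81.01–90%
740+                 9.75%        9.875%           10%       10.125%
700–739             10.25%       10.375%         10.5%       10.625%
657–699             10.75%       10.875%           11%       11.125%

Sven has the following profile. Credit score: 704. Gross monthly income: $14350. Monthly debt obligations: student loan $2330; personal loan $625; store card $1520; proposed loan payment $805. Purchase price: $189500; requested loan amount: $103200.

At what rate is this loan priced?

10.25%

Credit score 704 ≥ 657; Total monthly debts = (2,330 + 625 + 1,520 + 805) = 5,280. Debt-to-income = 5,280/14,350 = 36.8% — meets 38% limit
Loan-to-value = 103,200/189,500 = 54.5% — pass (90% max)
Row: 704 falls in 700–739. Column: 54.5% falls in ≤56%. Rate = 10.25%.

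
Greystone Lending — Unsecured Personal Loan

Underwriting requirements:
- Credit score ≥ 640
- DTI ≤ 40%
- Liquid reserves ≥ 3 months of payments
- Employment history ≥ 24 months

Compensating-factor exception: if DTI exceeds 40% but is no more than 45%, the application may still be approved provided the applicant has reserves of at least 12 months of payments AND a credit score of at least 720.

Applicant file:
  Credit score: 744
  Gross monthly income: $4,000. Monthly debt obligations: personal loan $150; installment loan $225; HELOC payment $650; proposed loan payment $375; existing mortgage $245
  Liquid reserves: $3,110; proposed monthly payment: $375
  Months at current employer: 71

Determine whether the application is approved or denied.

Denied

Credit score 744 ≥ 640 (meets base)
Total debts = (150 + 225 + 650 + 375 + 245) = 1,645. DTI = 1,645/4,000 = 41.1% > 40% — standard DTI limit exceeded.
Liquid reserves cover 3,110/375 = 8.3 months — ≥ 3 required
Employment 71 ≥ 24 months
41.1% falls in the override range (40%–45%), so the compensating-factor test applies.
Reserves 8.3 < 12 months; credit score 744 ≥ 720.
Override conditions not both satisfied; exception does not apply.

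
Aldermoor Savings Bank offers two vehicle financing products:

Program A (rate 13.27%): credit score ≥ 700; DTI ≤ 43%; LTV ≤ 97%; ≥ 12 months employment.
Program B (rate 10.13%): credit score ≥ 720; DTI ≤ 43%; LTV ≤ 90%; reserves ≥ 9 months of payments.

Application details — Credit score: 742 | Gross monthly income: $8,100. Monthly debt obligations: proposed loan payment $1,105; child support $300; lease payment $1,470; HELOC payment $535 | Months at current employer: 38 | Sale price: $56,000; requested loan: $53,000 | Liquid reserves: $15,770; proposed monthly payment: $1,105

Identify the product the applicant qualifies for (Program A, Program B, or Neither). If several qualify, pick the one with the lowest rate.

Total debts = (1,105 + 300 + 1,470 + 535) = 3,410; DTI = 3,410/8,100 = 42.1%.
LTV = 53,000/56,000 = 94.6%.
Reserves = 15,770/1,105 = 14.3 months.
Program A: score 742 ≥ 700; DTI 42.1% ≤ 43%; LTV 94.6% ≤ 97%; employment 38 ≥ 12 mo → qualifies.
Program B: score 742 ≥ 720; DTI 42.1% ≤ 43%; LTV 94.6% > 90%; reserves 14.3 ≥ 9 mo → does not qualify.

Program A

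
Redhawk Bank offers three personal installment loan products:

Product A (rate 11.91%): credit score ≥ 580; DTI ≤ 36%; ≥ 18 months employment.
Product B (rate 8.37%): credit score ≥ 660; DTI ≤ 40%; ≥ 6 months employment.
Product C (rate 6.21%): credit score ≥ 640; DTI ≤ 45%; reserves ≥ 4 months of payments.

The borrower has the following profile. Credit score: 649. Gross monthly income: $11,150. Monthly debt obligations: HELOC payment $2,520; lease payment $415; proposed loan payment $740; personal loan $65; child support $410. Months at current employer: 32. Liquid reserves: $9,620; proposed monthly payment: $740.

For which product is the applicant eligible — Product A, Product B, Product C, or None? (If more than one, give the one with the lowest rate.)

Total debts = (2,520 + 415 + 740 + 65 + 410) = 4,150; DTI = 4,150/11,150 = 37.2%.
Reserves = 9,620/740 = 13.0 months.
Product A: score 649 ≥ 580; DTI 37.2% > 36%; employment 32 ≥ 18 mo → does not qualify.
Product B: score 649 < 660; DTI 37.2% ≤ 40%; employment 32 ≥ 6 mo → does not qualify.
Product C: score 649 ≥ 640; DTI 37.2% ≤ 45%; reserves 13.0 ≥ 4 mo → qualifies.

Product C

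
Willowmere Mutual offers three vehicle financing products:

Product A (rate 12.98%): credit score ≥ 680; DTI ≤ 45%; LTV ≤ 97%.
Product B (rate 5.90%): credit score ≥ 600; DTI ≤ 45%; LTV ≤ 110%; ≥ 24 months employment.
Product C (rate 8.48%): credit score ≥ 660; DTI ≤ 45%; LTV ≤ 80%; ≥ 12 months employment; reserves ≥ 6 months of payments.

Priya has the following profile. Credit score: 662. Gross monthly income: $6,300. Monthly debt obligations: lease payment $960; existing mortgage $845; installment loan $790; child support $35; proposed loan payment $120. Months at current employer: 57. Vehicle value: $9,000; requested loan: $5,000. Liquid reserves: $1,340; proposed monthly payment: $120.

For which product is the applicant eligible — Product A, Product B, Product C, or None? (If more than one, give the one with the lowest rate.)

Total debts = (960 + 845 + 790 + 35 + 120) = 2,750; DTI = 2,750/6,300 = 43.7%.
LTV = 5,000/9,000 = 55.6%.
Reserves = 1,340/120 = 11.2 months.
Product A: score 662 < 680; DTI 43.7% ≤ 45%; LTV 55.6% ≤ 97% → does not qualify.
Product B: score 662 ≥ 600; DTI 43.7% ≤ 45%; LTV 55.6% ≤ 110%; employment 57 ≥ 24 mo → qualifies.
Product C: score 662 ≥ 660; DTI 43.7% ≤ 45%; LTV 55.6% ≤ 80%; employment 57 ≥ 12 mo; reserves 11.2 ≥ 6 mo → qualifies.
Qualifying: Product B, Product C. Lowest rate is 5.90% → Product B.

Product B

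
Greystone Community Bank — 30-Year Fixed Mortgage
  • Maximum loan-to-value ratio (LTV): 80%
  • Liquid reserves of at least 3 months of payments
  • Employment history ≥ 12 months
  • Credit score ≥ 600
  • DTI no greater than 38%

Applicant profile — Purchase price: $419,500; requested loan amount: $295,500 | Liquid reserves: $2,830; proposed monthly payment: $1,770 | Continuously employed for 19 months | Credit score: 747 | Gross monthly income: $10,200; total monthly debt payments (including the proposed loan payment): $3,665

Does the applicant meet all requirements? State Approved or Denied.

LTV = 295,500/419,500 = 70.4% ≤ 80%
Reserves = 2,830/1,770 = 1.6 months < 3
Employment 19 ≥ 12 months
Credit score 747 ≥ 600 (meets)
Debt-to-income = 3,665/10,200 = 35.9% — meets 38% limit
Fails on reserves.

Denied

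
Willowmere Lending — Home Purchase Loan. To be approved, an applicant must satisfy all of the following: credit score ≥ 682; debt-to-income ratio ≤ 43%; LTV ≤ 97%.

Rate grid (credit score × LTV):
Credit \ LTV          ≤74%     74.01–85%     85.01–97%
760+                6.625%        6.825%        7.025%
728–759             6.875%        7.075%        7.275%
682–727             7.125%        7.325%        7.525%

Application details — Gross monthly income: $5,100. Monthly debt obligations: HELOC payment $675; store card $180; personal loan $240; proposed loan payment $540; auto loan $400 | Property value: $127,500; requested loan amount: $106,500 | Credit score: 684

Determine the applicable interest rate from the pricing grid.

7.325%

Credit score 684 ≥ 682; Total monthly debts = (675 + 180 + 240 + 540 + 400) = 2,035. DTI = 2,035/5,100 = 39.9% ≤ 43%
LTV = 106,500/127,500 = 83.5% ≤ 97%
Row: 684 falls in 682–727. Column: 83.5% falls in 74.01–85%. Rate = 7.325%.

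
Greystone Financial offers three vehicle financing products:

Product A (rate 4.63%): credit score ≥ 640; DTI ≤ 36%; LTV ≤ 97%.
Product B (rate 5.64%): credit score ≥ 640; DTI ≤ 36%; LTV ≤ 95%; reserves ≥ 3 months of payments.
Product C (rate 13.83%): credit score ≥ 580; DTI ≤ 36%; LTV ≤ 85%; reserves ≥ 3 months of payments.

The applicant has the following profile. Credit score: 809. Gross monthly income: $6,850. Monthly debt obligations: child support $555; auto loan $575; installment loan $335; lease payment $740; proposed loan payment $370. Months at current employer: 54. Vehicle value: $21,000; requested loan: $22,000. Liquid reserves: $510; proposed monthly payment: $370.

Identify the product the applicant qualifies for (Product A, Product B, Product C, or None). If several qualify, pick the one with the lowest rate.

None

Total debts = (555 + 575 + 335 + 740 + 370) = 2,575; DTI = 2,575/6,850 = 37.6%.
LTV = 22,000/21,000 = 104.8%.
Reserves = 510/370 = 1.4 months.
Product A: score 809 ≥ 640; DTI 37.6% > 36%; LTV 104.8% > 97% → does not qualify.
Product B: score 809 ≥ 640; DTI 37.6% > 36%; LTV 104.8% > 95%; reserves 1.4 < 3 mo → does not qualify.
Product C: score 809 ≥ 580; DTI 37.6% > 36%; LTV 104.8% > 85%; reserves 1.4 < 3 mo → does not qualify.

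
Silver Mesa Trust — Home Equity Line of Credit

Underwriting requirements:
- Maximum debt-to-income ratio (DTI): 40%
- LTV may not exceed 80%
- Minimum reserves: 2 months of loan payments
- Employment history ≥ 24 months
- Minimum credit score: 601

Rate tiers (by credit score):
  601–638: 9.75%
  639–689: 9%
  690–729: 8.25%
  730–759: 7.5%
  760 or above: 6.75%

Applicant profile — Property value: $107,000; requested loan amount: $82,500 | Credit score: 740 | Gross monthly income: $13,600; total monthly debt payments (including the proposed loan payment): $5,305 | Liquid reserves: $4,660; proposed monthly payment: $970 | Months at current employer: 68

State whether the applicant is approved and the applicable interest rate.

Approved at 7.5%

Credit score 740 ≥ 601 (meets minimum)
Debt-to-income = 5,305/13,600 = 39% — meets 40% limit
Employment 68 ≥ 24 months
Reserves = 4,660/970 = 4.8 months ≥ 2
LTV = 82,500/107,000 = 77.1% ≤ 80%
All requirements met. Score 740 falls in the 730–759 tier → 7.5%.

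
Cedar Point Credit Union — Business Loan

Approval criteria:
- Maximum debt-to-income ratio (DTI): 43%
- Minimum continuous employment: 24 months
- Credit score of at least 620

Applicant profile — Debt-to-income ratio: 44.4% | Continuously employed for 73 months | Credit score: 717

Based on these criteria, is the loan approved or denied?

DTI 44.4% > 43%
Employment 73 ≥ 24 months
Credit score 717 ≥ 620 (meets)
Fails on DTI.

Denied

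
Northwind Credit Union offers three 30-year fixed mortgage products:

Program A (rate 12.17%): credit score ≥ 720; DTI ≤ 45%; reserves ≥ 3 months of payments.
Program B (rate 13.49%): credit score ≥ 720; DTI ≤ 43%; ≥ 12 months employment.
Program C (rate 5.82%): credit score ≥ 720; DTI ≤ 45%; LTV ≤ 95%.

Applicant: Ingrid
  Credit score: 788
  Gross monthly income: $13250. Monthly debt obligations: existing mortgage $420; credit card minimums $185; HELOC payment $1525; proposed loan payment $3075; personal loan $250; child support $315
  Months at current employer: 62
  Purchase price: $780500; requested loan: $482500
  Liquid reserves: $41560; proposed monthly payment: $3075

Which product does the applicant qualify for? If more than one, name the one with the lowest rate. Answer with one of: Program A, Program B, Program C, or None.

Total debts = (420 + 185 + 1,525 + 3,075 + 250 + 315) = 5,770; DTI = 5,770/13,250 = 43.5%.
LTV = 482,500/780,500 = 61.8%.
Reserves = 41,560/3,075 = 13.5 months.
Program A: score 788 ≥ 720; DTI 43.5% ≤ 45%; reserves 13.5 ≥ 3 mo → qualifies.
Program B: score 788 ≥ 720; DTI 43.5% > 43%; employment 62 ≥ 12 mo → does not qualify.
Program C: score 788 ≥ 720; DTI 43.5% ≤ 45%; LTV 61.8% ≤ 95% → qualifies.
Qualifying: Program A, Program C. Lowest rate is 5.82% → Program C.

Program C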